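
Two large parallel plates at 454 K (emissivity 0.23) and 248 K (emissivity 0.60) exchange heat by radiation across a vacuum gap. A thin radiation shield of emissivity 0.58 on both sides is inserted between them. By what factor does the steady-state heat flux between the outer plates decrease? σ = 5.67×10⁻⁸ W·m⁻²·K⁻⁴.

Without shield: q₀ = σΔ(T⁴)/(1/ε₁+1/ε₂−1) with denominator 5.014.
With shield the two gaps are in series; the resistances add: (1/ε₁+1/ε_s−1)+(1/ε_s+1/ε₂−1) = 5.072+2.391 = 7.463.
Heat-flux ratio q₀/q = 7.463/5.014.

factor ≈ 1.49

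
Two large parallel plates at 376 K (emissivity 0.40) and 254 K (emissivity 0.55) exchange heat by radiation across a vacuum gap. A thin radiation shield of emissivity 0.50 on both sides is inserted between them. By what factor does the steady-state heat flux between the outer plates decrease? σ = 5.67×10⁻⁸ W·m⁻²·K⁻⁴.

Without shield: q₀ = σΔ(T⁴)/(1/ε₁+1/ε₂−1) with denominator 3.318.
With shield the two gaps are in series; the resistances add: (1/ε₁+1/ε_s−1)+(1/ε_s+1/ε₂−1) = 3.500+2.818 = 6.318.
Heat-flux ratio q₀/q = 6.318/3.318.

factor ≈ 1.90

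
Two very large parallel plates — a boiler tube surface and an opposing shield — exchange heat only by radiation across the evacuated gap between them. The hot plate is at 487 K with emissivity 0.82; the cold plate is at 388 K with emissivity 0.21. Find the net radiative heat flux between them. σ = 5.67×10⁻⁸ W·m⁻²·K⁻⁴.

q ≈ 382 W/m²

For two infinite grey parallel plates, q = σ(T₁⁴ − T₂⁴)/(1/ε₁ + 1/ε₂ − 1).
T₁⁴ − T₂⁴ = 5.625×10¹⁰ − 2.266×10¹⁰ = 3.359×10¹⁰ K⁴.
1/ε₁ + 1/ε₂ − 1 = 1.220 + 4.762 − 1 = 4.981.
q = 5.67×10⁻⁸ × 3.359×10¹⁰ / 4.981.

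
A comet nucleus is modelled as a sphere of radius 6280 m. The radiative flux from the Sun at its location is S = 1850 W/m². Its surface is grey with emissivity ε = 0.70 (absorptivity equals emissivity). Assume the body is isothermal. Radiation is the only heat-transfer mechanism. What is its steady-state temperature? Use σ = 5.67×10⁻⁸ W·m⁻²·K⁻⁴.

At equilibrium, absorbed power = emitted power.
Absorbing cross-section = πr² = 1.239×10⁸ m²; emitting surface = 4πr² = 4.956×10⁸ m² (ratio 4).
εS·A_cross = εσ·A_surf·T⁴  ⇒  T⁴ = S/(4σ)   (ε cancels).
T⁴ = 1850/(4·5.67×10⁻⁸) = 8.157×10⁹ K⁴.
T = (8.157×10⁹)^(1/4).

T ≈ 301 K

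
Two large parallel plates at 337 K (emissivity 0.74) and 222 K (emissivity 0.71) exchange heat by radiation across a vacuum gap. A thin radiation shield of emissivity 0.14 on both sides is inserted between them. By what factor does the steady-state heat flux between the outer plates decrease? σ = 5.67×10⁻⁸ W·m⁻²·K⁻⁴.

Without shield: q₀ = σΔ(T⁴)/(1/ε₁+1/ε₂−1) with denominator 1.760.
With shield the two gaps are in series; the resistances add: (1/ε₁+1/ε_s−1)+(1/ε_s+1/ε₂−1) = 7.494+7.551 = 15.05.
Heat-flux ratio q₀/q = 15.05/1.760.

factor ≈ 8.55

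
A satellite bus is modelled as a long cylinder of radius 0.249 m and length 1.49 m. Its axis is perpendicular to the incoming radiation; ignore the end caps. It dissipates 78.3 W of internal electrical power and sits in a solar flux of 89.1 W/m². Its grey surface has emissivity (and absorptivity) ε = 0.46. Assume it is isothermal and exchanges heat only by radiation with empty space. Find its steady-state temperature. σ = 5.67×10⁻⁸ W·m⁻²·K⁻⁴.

At steady state, absorbed solar power + internal power = radiated power.
Absorbed: α·S·A_cross = 0.46·89.1·0.7420 = 30.41 W (cross-section 2rL).
Total input = 30.41 + 78.3 = 108.7 W.
Radiated: εσ·A_surf·T⁴ with A_surf = 2πrL = 2.331 m².
T⁴ = 108.7/(0.46·5.67×10⁻⁸·2.331) = 1.788×10⁹ K⁴.

T ≈ 206 K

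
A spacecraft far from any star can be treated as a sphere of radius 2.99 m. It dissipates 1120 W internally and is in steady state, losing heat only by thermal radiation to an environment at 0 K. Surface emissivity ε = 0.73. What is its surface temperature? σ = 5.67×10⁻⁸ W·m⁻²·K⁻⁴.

T ≈ 125 K

Steady state: internal power = radiated power, P = εσA T⁴.
Radiating area A = 4πr² = 112.3 m².
T⁴ = P/(εσA) = 1120/(0.73·5.67×10⁻⁸·112.3) = 2.409×10⁸ K⁴.
T = (2.409×10⁸)^(1/4).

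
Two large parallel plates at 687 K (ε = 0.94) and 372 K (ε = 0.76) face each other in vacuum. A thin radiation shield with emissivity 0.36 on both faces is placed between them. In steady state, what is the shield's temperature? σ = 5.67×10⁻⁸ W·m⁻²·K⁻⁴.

In steady state the net flux on the hot side equals that on the cold side.
σ(T₁⁴−T_s⁴)/D₁ = σ(T_s⁴−T₂⁴)/D₂, with D₁ = 1/ε₁+1/ε_s−1 = 2.842, D₂ = 1/ε_s+1/ε₂−1 = 3.094.
Solve for T_s⁴: T_s⁴ = (D₂·T₁⁴ + D₁·T₂⁴)/(D₁+D₂) = 1.253×10¹¹ K⁴.

T_s ≈ 595 K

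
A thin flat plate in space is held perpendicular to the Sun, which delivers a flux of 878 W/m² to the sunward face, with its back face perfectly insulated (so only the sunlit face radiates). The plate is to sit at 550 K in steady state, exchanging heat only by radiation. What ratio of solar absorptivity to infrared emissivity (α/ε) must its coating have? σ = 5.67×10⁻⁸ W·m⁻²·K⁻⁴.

Balance: αS·A = εσ·1A·T⁴ ⇒ α/ε = σT⁴/S.
α/ε = 5.67×10⁻⁸·(550)⁴/878 = 5.67×10⁻⁸·9.151×10¹⁰/878.

α/ε ≈ 5.91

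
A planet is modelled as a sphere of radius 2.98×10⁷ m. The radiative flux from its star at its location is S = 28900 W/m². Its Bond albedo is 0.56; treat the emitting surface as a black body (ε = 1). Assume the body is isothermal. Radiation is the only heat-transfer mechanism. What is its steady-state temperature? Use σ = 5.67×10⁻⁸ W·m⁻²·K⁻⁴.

T ≈ 487 K

At equilibrium, absorbed power = emitted power.
Absorbing cross-section = πr² = 2.790×10¹⁵ m²; emitting surface = 4πr² = 1.116×10¹⁶ m² (ratio 4).
(1−a)S·A_cross = εσ·A_surf·T⁴  ⇒  T⁴ = (1−a)S/(4σ).
T⁴ = 0.440·28900/(4·5.67×10⁻⁸) = 5.607×10¹⁰ K⁴.
T = (5.607×10¹⁰)^(1/4).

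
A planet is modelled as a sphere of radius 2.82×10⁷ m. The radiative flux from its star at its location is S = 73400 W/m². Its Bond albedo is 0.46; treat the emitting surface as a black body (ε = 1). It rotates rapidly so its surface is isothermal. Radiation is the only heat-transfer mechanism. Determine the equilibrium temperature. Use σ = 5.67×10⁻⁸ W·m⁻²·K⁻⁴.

T ≈ 647 K

At equilibrium, absorbed power = emitted power.
Absorbing cross-section = πr² = 2.498×10¹⁵ m²; emitting surface = 4πr² = 9.993×10¹⁵ m² (ratio 4).
(1−a)S·A_cross = εσ·A_surf·T⁴  ⇒  T⁴ = (1−a)S/(4σ).
T⁴ = 0.540·73400/(4·5.67×10⁻⁸) = 1.748×10¹¹ K⁴.
T = (1.748×10¹¹)^(1/4).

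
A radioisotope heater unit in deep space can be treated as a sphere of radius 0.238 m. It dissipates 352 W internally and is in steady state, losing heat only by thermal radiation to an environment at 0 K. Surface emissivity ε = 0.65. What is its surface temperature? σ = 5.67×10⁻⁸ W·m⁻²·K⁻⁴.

T ≈ 340 K

Steady state: internal power = radiated power, P = εσA T⁴.
Radiating area A = 4πr² = 0.7118 m².
T⁴ = P/(εσA) = 352/(0.65·5.67×10⁻⁸·0.7118) = 1.342×10¹⁰ K⁴.
T = (1.342×10¹⁰)^(1/4).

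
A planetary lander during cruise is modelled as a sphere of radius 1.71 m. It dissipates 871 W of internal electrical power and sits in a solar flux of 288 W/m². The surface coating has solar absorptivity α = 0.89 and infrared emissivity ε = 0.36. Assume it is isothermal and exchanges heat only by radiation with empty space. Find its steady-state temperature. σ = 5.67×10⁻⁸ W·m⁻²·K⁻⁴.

T ≈ 256 K

At steady state, absorbed solar power + internal power = radiated power.
Absorbed: α·S·A_cross = 0.89·288·9.186 = 2355 W (cross-section πr²).
Total input = 2355 + 871 = 3226 W.
Radiated: εσ·A_surf·T⁴ with A_surf = 4πr² = 36.75 m².
T⁴ = 3226/(0.36·5.67×10⁻⁸·36.75) = 4.301×10⁹ K⁴.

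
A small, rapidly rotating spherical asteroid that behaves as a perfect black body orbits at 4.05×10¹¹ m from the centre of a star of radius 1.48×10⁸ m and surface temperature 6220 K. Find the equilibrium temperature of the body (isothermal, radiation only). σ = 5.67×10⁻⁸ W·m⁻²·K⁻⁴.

The star's surface emits σT_*⁴; at distance d the flux is S = σT_*⁴(R_*/d)².
S = 5.67×10⁻⁸·(6220)⁴·(1.48×10⁸/4.05×10¹¹)² = 11.33 W/m².
For an isothermal sphere T⁴ = (1−a)S/(4σ) = 4.997×10⁷ K⁴.

T ≈ 84.1 K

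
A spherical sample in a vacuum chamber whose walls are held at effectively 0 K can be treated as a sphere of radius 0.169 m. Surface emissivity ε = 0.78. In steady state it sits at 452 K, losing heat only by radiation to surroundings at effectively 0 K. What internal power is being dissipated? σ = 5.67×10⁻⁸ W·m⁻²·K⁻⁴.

P ≈ 663 W

Steady state: P = εσA T⁴.
A = 4πr² = 0.3589 m²; T⁴ = (452)⁴ = 4.174×10¹⁰ K⁴.
P = 0.78 × 5.67×10⁻⁸ × 0.3589 × 4.174×10¹⁰.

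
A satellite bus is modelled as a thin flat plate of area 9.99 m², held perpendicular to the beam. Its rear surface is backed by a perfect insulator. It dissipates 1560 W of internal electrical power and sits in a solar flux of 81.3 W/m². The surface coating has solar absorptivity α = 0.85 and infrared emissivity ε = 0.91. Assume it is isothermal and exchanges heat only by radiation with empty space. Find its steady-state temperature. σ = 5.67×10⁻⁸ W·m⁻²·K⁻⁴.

At steady state, absorbed solar power + internal power = radiated power.
Absorbed: α·S·A_cross = 0.85·81.3·9.990 = 690.4 W (cross-section A).
Total input = 690.4 + 1560 = 2250 W.
Radiated: εσ·A_surf·T⁴ with A_surf = A = 9.990 m².
T⁴ = 2250/(0.91·5.67×10⁻⁸·9.990) = 4.366×10⁹ K⁴.

T ≈ 257 K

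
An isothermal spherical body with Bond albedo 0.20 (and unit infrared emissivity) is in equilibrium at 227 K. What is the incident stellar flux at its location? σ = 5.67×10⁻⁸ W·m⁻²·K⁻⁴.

S ≈ 753 W/m²

(1−a)S·πr² = σ·4πr²·T⁴ ⇒ S = 4σT⁴/(1−a).
S = 4·5.67×10⁻⁸·2.655×10⁹/0.800.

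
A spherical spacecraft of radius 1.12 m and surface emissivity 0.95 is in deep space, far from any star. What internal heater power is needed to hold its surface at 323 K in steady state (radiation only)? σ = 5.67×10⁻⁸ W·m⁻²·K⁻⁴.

P ≈ 9240 W

P = εσ·4πr²·T⁴.
4πr² = 15.76 m²; T⁴ = 1.088×10¹⁰ K⁴.
P = 0.95·5.67×10⁻⁸·15.76·1.088×10¹⁰.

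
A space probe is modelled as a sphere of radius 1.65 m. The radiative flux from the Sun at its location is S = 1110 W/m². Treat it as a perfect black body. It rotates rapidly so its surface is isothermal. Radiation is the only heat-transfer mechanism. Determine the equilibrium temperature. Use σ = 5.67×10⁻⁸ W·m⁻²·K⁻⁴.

At equilibrium, absorbed power = emitted power.
Absorbing cross-section = πr² = 8.553 m²; emitting surface = 4πr² = 34.21 m² (ratio 4).
S·A_cross = εσ·A_surf·T⁴  ⇒  T⁴ = S/(4σ).
T⁴ = 1.00·1110/(4·5.67×10⁻⁸) = 4.894×10⁹ K⁴.
T = (4.894×10⁹)^(1/4).

T ≈ 264 K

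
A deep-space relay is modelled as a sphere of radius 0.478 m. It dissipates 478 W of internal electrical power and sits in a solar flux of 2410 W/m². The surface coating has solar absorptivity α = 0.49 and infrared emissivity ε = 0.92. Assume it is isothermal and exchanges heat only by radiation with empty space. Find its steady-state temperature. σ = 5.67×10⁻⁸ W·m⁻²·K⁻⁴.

At steady state, absorbed solar power + internal power = radiated power.
Absorbed: α·S·A_cross = 0.49·2410·0.7178 = 847.7 W (cross-section πr²).
Total input = 847.7 + 478 = 1326 W.
Radiated: εσ·A_surf·T⁴ with A_surf = 4πr² = 2.871 m².
T⁴ = 1326/(0.92·5.67×10⁻⁸·2.871) = 8.851×10⁹ K⁴.

T ≈ 307 K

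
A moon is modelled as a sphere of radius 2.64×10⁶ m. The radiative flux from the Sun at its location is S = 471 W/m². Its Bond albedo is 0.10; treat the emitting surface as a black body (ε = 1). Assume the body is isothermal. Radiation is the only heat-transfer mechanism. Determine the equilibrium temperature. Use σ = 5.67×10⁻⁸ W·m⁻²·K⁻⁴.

At equilibrium, absorbed power = emitted power.
Absorbing cross-section = πr² = 2.190×10¹³ m²; emitting surface = 4πr² = 8.758×10¹³ m² (ratio 4).
(1−a)S·A_cross = εσ·A_surf·T⁴  ⇒  T⁴ = (1−a)S/(4σ).
T⁴ = 0.900·471/(4·5.67×10⁻⁸) = 1.869×10⁹ K⁴.
T = (1.869×10⁹)^(1/4).

T ≈ 208 K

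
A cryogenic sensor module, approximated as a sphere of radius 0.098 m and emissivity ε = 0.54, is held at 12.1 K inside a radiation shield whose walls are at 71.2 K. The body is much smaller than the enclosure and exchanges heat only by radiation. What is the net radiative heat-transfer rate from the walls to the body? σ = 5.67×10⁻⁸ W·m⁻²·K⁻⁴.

For a small grey body in a large enclosure: P_net = εσA(T_body⁴ − T_wall⁴).
A = 4πr² = 0.1207 m²; T_body⁴ − T_wall⁴ = 21440 − 2.570×10⁷ = -2.568×10⁷ K⁴.
|P_net| = 0.54·5.67×10⁻⁸·0.1207·2.568×10⁷.

P_net ≈ 0.0949 W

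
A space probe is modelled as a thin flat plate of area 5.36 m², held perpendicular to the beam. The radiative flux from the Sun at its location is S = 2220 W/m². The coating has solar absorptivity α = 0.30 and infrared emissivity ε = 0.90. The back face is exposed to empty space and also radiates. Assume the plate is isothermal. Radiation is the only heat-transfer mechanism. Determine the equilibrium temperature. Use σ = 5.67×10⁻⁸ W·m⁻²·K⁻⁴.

At equilibrium, absorbed power = emitted power.
Absorbing cross-section = A = 5.360 m²; emitting surface = 2A = 10.72 m² (ratio 2).
αS·A_cross = εσ·A_surf·T⁴  ⇒  T⁴ = αS/(ε·2σ).
T⁴ = 0.300·2220/(0.90·2·5.67×10⁻⁸) = 6.526×10⁹ K⁴.
T = (6.526×10⁹)^(1/4).

T ≈ 284 K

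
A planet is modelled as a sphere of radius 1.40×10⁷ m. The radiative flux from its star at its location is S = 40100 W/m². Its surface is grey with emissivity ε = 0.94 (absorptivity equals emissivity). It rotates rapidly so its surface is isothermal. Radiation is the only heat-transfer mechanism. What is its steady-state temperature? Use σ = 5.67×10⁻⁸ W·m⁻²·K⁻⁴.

T ≈ 648 K

At equilibrium, absorbed power = emitted power.
Absorbing cross-section = πr² = 6.158×10¹⁴ m²; emitting surface = 4πr² = 2.463×10¹⁵ m² (ratio 4).
εS·A_cross = εσ·A_surf·T⁴  ⇒  T⁴ = S/(4σ)   (ε cancels).
T⁴ = 40100/(4·5.67×10⁻⁸) = 1.768×10¹¹ K⁴.
T = (1.768×10¹¹)^(1/4).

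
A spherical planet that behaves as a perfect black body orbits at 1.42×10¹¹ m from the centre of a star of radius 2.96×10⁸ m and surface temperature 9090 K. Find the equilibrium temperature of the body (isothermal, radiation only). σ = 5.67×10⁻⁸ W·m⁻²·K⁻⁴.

The star's surface emits σT_*⁴; at distance d the flux is S = σT_*⁴(R_*/d)².
S = 5.67×10⁻⁸·(9090)⁴·(2.96×10⁸/1.42×10¹¹)² = 1682 W/m².
For an isothermal sphere T⁴ = (1−a)S/(4σ) = 7.417×10⁹ K⁴.

T ≈ 293 K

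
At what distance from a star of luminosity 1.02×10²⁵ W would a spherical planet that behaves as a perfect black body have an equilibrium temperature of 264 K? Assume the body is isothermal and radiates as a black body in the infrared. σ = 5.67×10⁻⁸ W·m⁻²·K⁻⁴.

For an isothermal black-emitting sphere, (1−a)S·πr² = σ·4πr²·T⁴ ⇒ S = 4σT⁴/(1−a).
S = 4·5.67×10⁻⁸·(264)⁴/1.00 = 1102 W/m².
Flux falls as S = L/(4πd²), so d = √(L/(4πS)) = √(1.02×10²⁵/(4π·1102)).

d ≈ 2.71×10¹⁰ m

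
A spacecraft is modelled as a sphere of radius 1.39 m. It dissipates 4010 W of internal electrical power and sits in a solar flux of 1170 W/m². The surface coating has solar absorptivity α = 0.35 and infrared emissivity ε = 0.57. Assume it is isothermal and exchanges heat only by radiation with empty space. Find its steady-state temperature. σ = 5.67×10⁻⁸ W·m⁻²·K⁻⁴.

At steady state, absorbed solar power + internal power = radiated power.
Absorbed: α·S·A_cross = 0.35·1170·6.070 = 2486 W (cross-section πr²).
Total input = 2486 + 4010 = 6496 W.
Radiated: εσ·A_surf·T⁴ with A_surf = 4πr² = 24.28 m².
T⁴ = 6496/(0.57·5.67×10⁻⁸·24.28) = 8.278×10⁹ K⁴.

T ≈ 302 K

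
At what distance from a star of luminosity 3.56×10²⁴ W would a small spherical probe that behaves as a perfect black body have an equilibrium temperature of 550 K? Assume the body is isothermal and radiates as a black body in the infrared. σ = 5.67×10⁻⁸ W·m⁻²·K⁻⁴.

d ≈ 3.69×10⁹ m

For an isothermal black-emitting sphere, (1−a)S·πr² = σ·4πr²·T⁴ ⇒ S = 4σT⁴/(1−a).
S = 4·5.67×10⁻⁸·(550)⁴/1.00 = 20750 W/m².
Flux falls as S = L/(4πd²), so d = √(L/(4πS)) = √(3.56×10²⁴/(4π·20750)).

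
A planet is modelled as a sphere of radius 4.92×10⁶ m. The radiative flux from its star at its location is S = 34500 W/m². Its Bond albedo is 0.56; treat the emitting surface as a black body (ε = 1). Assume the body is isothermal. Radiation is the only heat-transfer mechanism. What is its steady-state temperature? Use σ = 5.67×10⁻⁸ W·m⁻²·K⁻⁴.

T ≈ 509 K

At equilibrium, absorbed power = emitted power.
Absorbing cross-section = πr² = 7.605×10¹³ m²; emitting surface = 4πr² = 3.042×10¹⁴ m² (ratio 4).
(1−a)S·A_cross = εσ·A_surf·T⁴  ⇒  T⁴ = (1−a)S/(4σ).
T⁴ = 0.440·34500/(4·5.67×10⁻⁸) = 6.693×10¹⁰ K⁴.
T = (6.693×10¹⁰)^(1/4).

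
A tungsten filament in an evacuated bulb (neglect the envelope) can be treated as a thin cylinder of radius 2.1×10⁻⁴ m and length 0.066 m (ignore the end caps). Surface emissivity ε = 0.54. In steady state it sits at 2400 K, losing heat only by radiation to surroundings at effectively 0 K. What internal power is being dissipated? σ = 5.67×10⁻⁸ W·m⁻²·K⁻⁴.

Steady state: P = εσA T⁴.
A = 2πrL = 8.708×10⁻⁵ m²; T⁴ = (2400)⁴ = 3.318×10¹³ K⁴.
P = 0.54 × 5.67×10⁻⁸ × 8.708×10⁻⁵ × 3.318×10¹³.

P ≈ 88.5 W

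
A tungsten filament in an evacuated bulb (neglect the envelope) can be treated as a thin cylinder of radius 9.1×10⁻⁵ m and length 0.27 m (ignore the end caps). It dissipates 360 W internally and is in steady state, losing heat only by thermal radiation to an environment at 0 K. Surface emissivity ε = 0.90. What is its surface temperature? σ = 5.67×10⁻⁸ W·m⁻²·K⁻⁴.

Steady state: internal power = radiated power, P = εσA T⁴.
Radiating area A = 2πrL = 1.544×10⁻⁴ m².
T⁴ = P/(εσA) = 360/(0.90·5.67×10⁻⁸·1.544×10⁻⁴) = 4.570×10¹³ K⁴.
T = (4.570×10¹³)^(1/4).

T ≈ 2600 K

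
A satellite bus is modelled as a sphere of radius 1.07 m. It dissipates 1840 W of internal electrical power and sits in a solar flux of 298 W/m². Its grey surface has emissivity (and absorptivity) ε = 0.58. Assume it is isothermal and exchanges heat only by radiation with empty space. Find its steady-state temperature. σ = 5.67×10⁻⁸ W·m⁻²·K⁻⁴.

At steady state, absorbed solar power + internal power = radiated power.
Absorbed: α·S·A_cross = 0.58·298·3.597 = 621.7 W (cross-section πr²).
Total input = 621.7 + 1840 = 2462 W.
Radiated: εσ·A_surf·T⁴ with A_surf = 4πr² = 14.39 m².
T⁴ = 2462/(0.58·5.67×10⁻⁸·14.39) = 5.203×10⁹ K⁴.

T ≈ 269 K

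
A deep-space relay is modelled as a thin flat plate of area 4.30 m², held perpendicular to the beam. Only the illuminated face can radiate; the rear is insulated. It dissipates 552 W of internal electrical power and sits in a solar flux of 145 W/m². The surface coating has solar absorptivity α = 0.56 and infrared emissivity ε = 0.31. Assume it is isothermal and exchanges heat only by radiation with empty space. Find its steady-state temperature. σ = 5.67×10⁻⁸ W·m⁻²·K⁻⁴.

T ≈ 330 K

At steady state, absorbed solar power + internal power = radiated power.
Absorbed: α·S·A_cross = 0.56·145·4.300 = 349.2 W (cross-section A).
Total input = 349.2 + 552 = 901.2 W.
Radiated: εσ·A_surf·T⁴ with A_surf = A = 4.300 m².
T⁴ = 901.2/(0.31·5.67×10⁻⁸·4.300) = 1.192×10¹⁰ K⁴.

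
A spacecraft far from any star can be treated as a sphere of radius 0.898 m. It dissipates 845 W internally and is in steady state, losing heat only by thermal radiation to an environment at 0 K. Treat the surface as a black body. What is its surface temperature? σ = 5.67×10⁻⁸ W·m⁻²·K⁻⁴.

T ≈ 196 K

Steady state: internal power = radiated power, P = εσA T⁴.
Radiating area A = 4πr² = 10.13 m².
T⁴ = P/(εσA) = 845/(1.0·5.67×10⁻⁸·10.13) = 1.471×10⁹ K⁴.
T = (1.471×10⁹)^(1/4).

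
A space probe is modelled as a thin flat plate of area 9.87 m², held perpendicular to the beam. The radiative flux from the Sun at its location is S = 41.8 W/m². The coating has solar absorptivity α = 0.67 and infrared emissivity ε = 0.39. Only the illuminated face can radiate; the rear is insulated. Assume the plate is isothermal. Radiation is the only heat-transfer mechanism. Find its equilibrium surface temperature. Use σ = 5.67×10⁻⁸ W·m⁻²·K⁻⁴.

T ≈ 189 K

At equilibrium, absorbed power = emitted power.
Absorbing cross-section = A = 9.870 m²; emitting surface = A = 9.870 m² (ratio 1).
αS·A_cross = εσ·A_surf·T⁴  ⇒  T⁴ = αS/(ε·1σ).
T⁴ = 0.670·41.8/(0.39·1·5.67×10⁻⁸) = 1.266×10⁹ K⁴.
T = (1.266×10⁹)^(1/4).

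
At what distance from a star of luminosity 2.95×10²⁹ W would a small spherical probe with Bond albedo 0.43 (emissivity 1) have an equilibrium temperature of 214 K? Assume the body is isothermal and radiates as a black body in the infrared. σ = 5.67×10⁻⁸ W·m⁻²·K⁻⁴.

For an isothermal black-emitting sphere, (1−a)S·πr² = σ·4πr²·T⁴ ⇒ S = 4σT⁴/(1−a).
S = 4·5.67×10⁻⁸·(214)⁴/0.570 = 834.5 W/m².
Flux falls as S = L/(4πd²), so d = √(L/(4πS)) = √(2.95×10²⁹/(4π·834.5)).

d ≈ 5.30×10¹² m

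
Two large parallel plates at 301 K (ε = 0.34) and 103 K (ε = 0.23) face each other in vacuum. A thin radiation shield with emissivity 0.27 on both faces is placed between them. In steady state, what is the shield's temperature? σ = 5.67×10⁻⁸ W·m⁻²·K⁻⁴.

In steady state the net flux on the hot side equals that on the cold side.
σ(T₁⁴−T_s⁴)/D₁ = σ(T_s⁴−T₂⁴)/D₂, with D₁ = 1/ε₁+1/ε_s−1 = 5.645, D₂ = 1/ε_s+1/ε₂−1 = 7.052.
Solve for T_s⁴: T_s⁴ = (D₂·T₁⁴ + D₁·T₂⁴)/(D₁+D₂) = 4.609×10⁹ K⁴.

T_s ≈ 261 K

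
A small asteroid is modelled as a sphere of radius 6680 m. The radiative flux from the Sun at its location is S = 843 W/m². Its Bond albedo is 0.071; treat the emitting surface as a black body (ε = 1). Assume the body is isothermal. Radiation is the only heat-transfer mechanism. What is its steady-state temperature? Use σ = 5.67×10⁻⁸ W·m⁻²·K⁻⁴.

T ≈ 242 K

At equilibrium, absorbed power = emitted power.
Absorbing cross-section = πr² = 1.402×10⁸ m²; emitting surface = 4πr² = 5.607×10⁸ m² (ratio 4).
(1−a)S·A_cross = εσ·A_surf·T⁴  ⇒  T⁴ = (1−a)S/(4σ).
T⁴ = 0.929·843/(4·5.67×10⁻⁸) = 3.453×10⁹ K⁴.
T = (3.453×10⁹)^(1/4).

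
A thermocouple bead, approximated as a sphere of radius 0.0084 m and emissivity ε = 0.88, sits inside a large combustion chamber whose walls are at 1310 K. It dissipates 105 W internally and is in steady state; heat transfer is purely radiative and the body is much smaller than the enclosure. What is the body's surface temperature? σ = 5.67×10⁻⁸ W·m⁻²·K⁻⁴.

T ≈ 1520 K

For a small grey body in a large enclosure, net radiated power = εσA(T⁴ − T_w⁴).
Steady state: P = εσA(T⁴ − T_w⁴) with A = 4πr² = 8.867×10⁻⁴ m².
T⁴ = P/(εσA) + T_w⁴ = 105/(0.88·5.67×10⁻⁸·8.867×10⁻⁴) + (1310)⁴
    = 2.373×10¹² + 2.945×10¹² = 5.318×10¹² K⁴.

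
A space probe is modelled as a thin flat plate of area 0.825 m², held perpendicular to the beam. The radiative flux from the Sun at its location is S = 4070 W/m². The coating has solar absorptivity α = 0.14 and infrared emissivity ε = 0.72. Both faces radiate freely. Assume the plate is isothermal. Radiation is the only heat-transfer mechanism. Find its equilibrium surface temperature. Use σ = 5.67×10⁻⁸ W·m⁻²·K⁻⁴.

T ≈ 289 K

At equilibrium, absorbed power = emitted power.
Absorbing cross-section = A = 0.8250 m²; emitting surface = 2A = 1.650 m² (ratio 2).
αS·A_cross = εσ·A_surf·T⁴  ⇒  T⁴ = αS/(ε·2σ).
T⁴ = 0.140·4070/(0.72·2·5.67×10⁻⁸) = 6.979×10⁹ K⁴.
T = (6.979×10⁹)^(1/4).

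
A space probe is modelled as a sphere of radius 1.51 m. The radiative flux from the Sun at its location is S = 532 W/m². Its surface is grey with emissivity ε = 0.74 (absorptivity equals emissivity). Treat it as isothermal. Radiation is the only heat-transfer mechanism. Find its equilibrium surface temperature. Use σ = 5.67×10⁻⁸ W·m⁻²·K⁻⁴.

T ≈ 220 K

At equilibrium, absorbed power = emitted power.
Absorbing cross-section = πr² = 7.163 m²; emitting surface = 4πr² = 28.65 m² (ratio 4).
εS·A_cross = εσ·A_surf·T⁴  ⇒  T⁴ = S/(4σ)   (ε cancels).
T⁴ = 532/(4·5.67×10⁻⁸) = 2.346×10⁹ K⁴.
T = (2.346×10⁹)^(1/4).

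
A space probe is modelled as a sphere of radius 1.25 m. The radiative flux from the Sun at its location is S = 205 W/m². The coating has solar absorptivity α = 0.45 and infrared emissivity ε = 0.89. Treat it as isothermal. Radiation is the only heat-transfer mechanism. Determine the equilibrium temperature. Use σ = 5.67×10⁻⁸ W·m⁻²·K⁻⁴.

T ≈ 146 K

At equilibrium, absorbed power = emitted power.
Absorbing cross-section = πr² = 4.909 m²; emitting surface = 4πr² = 19.63 m² (ratio 4).
αS·A_cross = εσ·A_surf·T⁴  ⇒  T⁴ = αS/(ε·4σ).
T⁴ = 0.450·205/(0.89·4·5.67×10⁻⁸) = 4.570×10⁸ K⁴.
T = (4.570×10⁸)^(1/4).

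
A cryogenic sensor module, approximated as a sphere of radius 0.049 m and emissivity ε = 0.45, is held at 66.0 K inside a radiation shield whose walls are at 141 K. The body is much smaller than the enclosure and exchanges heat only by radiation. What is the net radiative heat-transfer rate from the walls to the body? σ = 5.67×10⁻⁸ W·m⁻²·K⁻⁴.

P_net ≈ 0.290 W

For a small grey body in a large enclosure: P_net = εσA(T_body⁴ − T_wall⁴).
A = 4πr² = 0.03017 m²; T_body⁴ − T_wall⁴ = 1.897×10⁷ − 3.953×10⁸ = -3.763×10⁸ K⁴.
|P_net| = 0.45·5.67×10⁻⁸·0.03017·3.763×10⁸.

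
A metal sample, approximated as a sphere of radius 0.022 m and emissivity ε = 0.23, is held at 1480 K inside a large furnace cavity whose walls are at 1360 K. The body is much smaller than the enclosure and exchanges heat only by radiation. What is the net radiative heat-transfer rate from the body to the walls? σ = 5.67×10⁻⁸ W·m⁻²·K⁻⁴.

P_net ≈ 109 W

For a small grey body in a large enclosure: P_net = εσA(T_body⁴ − T_wall⁴).
A = 4πr² = 0.006082 m²; T_body⁴ − T_wall⁴ = 4.798×10¹² − 3.421×10¹² = 1.377×10¹² K⁴.
|P_net| = 0.23·5.67×10⁻⁸·0.006082·1.377×10¹².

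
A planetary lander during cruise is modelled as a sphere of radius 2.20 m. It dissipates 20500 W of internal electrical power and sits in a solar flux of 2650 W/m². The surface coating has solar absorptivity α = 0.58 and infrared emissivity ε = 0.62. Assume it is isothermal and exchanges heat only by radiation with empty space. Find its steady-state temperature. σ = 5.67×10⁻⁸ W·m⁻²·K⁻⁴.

T ≈ 378 K

At steady state, absorbed solar power + internal power = radiated power.
Absorbed: α·S·A_cross = 0.58·2650·15.21 = 23370 W (cross-section πr²).
Total input = 23370 + 20500 = 43870 W.
Radiated: εσ·A_surf·T⁴ with A_surf = 4πr² = 60.82 m².
T⁴ = 43870/(0.62·5.67×10⁻⁸·60.82) = 2.052×10¹⁰ K⁴.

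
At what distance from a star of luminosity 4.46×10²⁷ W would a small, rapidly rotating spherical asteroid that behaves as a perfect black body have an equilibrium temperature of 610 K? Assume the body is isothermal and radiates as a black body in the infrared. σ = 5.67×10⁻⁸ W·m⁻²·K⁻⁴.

d ≈ 1.06×10¹¹ m

For an isothermal black-emitting sphere, (1−a)S·πr² = σ·4πr²·T⁴ ⇒ S = 4σT⁴/(1−a).
S = 4·5.67×10⁻⁸·(610)⁴/1.00 = 31400 W/m².
Flux falls as S = L/(4πd²), so d = √(L/(4πS)) = √(4.46×10²⁷/(4π·31400)).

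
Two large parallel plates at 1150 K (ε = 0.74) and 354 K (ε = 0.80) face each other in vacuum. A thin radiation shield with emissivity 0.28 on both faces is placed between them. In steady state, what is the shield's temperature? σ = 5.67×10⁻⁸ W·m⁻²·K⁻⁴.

T_s ≈ 966 K

In steady state the net flux on the hot side equals that on the cold side.
σ(T₁⁴−T_s⁴)/D₁ = σ(T_s⁴−T₂⁴)/D₂, with D₁ = 1/ε₁+1/ε_s−1 = 3.923, D₂ = 1/ε_s+1/ε₂−1 = 3.821.
Solve for T_s⁴: T_s⁴ = (D₂·T₁⁴ + D₁·T₂⁴)/(D₁+D₂) = 8.710×10¹¹ K⁴.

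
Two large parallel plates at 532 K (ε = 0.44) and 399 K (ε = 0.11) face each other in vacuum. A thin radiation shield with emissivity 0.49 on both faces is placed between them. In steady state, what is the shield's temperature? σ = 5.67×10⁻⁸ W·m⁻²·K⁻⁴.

In steady state the net flux on the hot side equals that on the cold side.
σ(T₁⁴−T_s⁴)/D₁ = σ(T_s⁴−T₂⁴)/D₂, with D₁ = 1/ε₁+1/ε_s−1 = 3.314, D₂ = 1/ε_s+1/ε₂−1 = 10.13.
Solve for T_s⁴: T_s⁴ = (D₂·T₁⁴ + D₁·T₂⁴)/(D₁+D₂) = 6.661×10¹⁰ K⁴.

T_s ≈ 508 K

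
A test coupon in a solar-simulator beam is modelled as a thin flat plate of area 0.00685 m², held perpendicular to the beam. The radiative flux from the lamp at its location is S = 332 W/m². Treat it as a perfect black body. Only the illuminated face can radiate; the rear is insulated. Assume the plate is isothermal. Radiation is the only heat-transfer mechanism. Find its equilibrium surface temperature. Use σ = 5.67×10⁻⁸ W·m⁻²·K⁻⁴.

At equilibrium, absorbed power = emitted power.
Absorbing cross-section = A = 0.006850 m²; emitting surface = A = 0.006850 m² (ratio 1).
S·A_cross = εσ·A_surf·T⁴  ⇒  T⁴ = S/(1σ).
T⁴ = 1.00·332/(1·5.67×10⁻⁸) = 5.855×10⁹ K⁴.
T = (5.855×10⁹)^(1/4).

T ≈ 277 K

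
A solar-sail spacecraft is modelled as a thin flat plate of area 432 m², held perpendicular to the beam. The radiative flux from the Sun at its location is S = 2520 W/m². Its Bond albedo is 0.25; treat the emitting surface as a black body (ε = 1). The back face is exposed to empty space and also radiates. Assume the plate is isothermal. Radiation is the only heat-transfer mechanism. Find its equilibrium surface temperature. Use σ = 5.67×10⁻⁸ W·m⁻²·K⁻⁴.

At equilibrium, absorbed power = emitted power.
Absorbing cross-section = A = 432.0 m²; emitting surface = 2A = 864.0 m² (ratio 2).
(1−a)S·A_cross = εσ·A_surf·T⁴  ⇒  T⁴ = (1−a)S/(2σ).
T⁴ = 0.750·2520/(2·5.67×10⁻⁸) = 1.667×10¹⁰ K⁴.
T = (1.667×10¹⁰)^(1/4).

T ≈ 359 K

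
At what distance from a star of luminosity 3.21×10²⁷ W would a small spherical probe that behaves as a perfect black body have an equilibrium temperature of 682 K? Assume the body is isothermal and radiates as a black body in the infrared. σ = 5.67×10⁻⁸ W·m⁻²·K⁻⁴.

d ≈ 7.22×10¹⁰ m

For an isothermal black-emitting sphere, (1−a)S·πr² = σ·4πr²·T⁴ ⇒ S = 4σT⁴/(1−a).
S = 4·5.67×10⁻⁸·(682)⁴/1.00 = 49070 W/m².
Flux falls as S = L/(4πd²), so d = √(L/(4πS)) = √(3.21×10²⁷/(4π·49070)).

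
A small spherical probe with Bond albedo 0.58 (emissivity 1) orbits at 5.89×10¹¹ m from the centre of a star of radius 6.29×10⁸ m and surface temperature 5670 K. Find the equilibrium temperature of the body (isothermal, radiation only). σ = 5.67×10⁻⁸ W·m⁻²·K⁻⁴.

T ≈ 105 K

The star's surface emits σT_*⁴; at distance d the flux is S = σT_*⁴(R_*/d)².
S = 5.67×10⁻⁸·(5670)⁴·(6.29×10⁸/5.89×10¹¹)² = 66.83 W/m².
For an isothermal sphere T⁴ = (1−a)S/(4σ) = 1.238×10⁸ K⁴.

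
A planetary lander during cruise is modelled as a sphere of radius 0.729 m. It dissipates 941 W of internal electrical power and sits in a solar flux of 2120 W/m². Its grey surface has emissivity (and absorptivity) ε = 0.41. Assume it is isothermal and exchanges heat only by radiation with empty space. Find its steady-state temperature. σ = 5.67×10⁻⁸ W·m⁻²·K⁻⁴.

At steady state, absorbed solar power + internal power = radiated power.
Absorbed: α·S·A_cross = 0.41·2120·1.670 = 1451 W (cross-section πr²).
Total input = 1451 + 941 = 2392 W.
Radiated: εσ·A_surf·T⁴ with A_surf = 4πr² = 6.678 m².
T⁴ = 2392/(0.41·5.67×10⁻⁸·6.678) = 1.541×10¹⁰ K⁴.

T ≈ 352 K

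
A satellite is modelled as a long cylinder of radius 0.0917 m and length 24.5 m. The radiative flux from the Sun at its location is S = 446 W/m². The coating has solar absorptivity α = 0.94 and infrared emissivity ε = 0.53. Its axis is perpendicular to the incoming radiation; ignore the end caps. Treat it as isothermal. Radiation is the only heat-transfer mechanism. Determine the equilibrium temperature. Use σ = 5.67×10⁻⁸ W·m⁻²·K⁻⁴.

T ≈ 258 K

At equilibrium, absorbed power = emitted power.
Absorbing cross-section = 2rL = 4.493 m²; emitting surface = 2πrL = 14.12 m² (ratio π).
αS·A_cross = εσ·A_surf·T⁴  ⇒  T⁴ = αS/(ε·πσ).
T⁴ = 0.940·446/(0.53·π·5.67×10⁻⁸) = 4.441×10⁹ K⁴.
T = (4.441×10⁹)^(1/4).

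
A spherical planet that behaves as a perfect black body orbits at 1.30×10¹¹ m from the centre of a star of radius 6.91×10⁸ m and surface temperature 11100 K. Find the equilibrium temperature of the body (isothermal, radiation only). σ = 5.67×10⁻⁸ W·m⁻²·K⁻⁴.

The star's surface emits σT_*⁴; at distance d the flux is S = σT_*⁴(R_*/d)².
S = 5.67×10⁻⁸·(11100)⁴·(6.91×10⁸/1.30×10¹¹)² = 24320 W/m².
For an isothermal sphere T⁴ = (1−a)S/(4σ) = 1.072×10¹¹ K⁴.

T ≈ 572 K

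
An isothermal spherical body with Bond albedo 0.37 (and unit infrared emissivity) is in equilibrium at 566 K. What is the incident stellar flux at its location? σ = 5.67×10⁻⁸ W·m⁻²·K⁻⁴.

(1−a)S·πr² = σ·4πr²·T⁴ ⇒ S = 4σT⁴/(1−a).
S = 4·5.67×10⁻⁸·1.026×10¹¹/0.630.

S ≈ 36900 W/m²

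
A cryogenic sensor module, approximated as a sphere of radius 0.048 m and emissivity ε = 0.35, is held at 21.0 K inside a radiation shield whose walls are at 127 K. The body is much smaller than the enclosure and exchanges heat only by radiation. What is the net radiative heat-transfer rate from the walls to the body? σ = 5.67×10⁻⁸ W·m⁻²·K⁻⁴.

For a small grey body in a large enclosure: P_net = εσA(T_body⁴ − T_wall⁴).
A = 4πr² = 0.02895 m²; T_body⁴ − T_wall⁴ = 1.945×10⁵ − 2.601×10⁸ = -2.600×10⁸ K⁴.
|P_net| = 0.35·5.67×10⁻⁸·0.02895·2.600×10⁸.

P_net ≈ 0.149 W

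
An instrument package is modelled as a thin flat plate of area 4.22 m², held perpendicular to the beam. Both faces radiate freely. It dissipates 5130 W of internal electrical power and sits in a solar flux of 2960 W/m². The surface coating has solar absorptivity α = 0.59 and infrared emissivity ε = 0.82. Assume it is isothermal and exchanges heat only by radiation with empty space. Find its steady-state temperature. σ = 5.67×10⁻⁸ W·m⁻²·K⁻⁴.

T ≈ 422 K

At steady state, absorbed solar power + internal power = radiated power.
Absorbed: α·S·A_cross = 0.59·2960·4.220 = 7370 W (cross-section A).
Total input = 7370 + 5130 = 12500 W.
Radiated: εσ·A_surf·T⁴ with A_surf = 2A = 8.440 m².
T⁴ = 12500/(0.82·5.67×10⁻⁸·8.440) = 3.185×10¹⁰ K⁴.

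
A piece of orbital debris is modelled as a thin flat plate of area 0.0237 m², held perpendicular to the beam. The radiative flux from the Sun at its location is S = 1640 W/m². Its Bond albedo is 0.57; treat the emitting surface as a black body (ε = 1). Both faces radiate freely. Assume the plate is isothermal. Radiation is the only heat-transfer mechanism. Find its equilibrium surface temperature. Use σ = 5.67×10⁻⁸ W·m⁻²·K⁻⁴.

T ≈ 281 K

At equilibrium, absorbed power = emitted power.
Absorbing cross-section = A = 0.02370 m²; emitting surface = 2A = 0.04740 m² (ratio 2).
(1−a)S·A_cross = εσ·A_surf·T⁴  ⇒  T⁴ = (1−a)S/(2σ).
T⁴ = 0.430·1640/(2·5.67×10⁻⁸) = 6.219×10⁹ K⁴.
T = (6.219×10⁹)^(1/4).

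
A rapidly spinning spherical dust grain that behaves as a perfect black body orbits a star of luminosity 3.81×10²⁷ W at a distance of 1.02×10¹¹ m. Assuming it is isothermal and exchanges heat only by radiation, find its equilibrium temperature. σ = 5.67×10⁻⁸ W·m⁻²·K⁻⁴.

T ≈ 599 K

First find the stellar flux at distance d: S = L/(4πd²) = 3.81×10²⁷/(4π·(1.02×10¹¹)²) = 29140 W/m².
For an isothermal sphere, absorbed (1−a)S·πr² = emitted σ·4πr²·T⁴, so T⁴ = (1−a)S/(4σ).
T⁴ = 1.00·29140/(4·5.67×10⁻⁸) = 1.285×10¹¹ K⁴.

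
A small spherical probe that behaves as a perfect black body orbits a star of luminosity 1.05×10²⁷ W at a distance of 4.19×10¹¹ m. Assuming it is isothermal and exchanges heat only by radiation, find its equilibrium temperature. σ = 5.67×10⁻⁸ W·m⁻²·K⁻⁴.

First find the stellar flux at distance d: S = L/(4πd²) = 1.05×10²⁷/(4π·(4.19×10¹¹)²) = 475.9 W/m².
For an isothermal sphere, absorbed (1−a)S·πr² = emitted σ·4πr²·T⁴, so T⁴ = (1−a)S/(4σ).
T⁴ = 1.00·475.9/(4·5.67×10⁻⁸) = 2.098×10⁹ K⁴.

T ≈ 214 K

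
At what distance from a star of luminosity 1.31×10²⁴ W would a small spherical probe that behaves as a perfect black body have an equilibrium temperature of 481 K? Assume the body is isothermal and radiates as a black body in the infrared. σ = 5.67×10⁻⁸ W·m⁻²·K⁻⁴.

d ≈ 2.93×10⁹ m

For an isothermal black-emitting sphere, (1−a)S·πr² = σ·4πr²·T⁴ ⇒ S = 4σT⁴/(1−a).
S = 4·5.67×10⁻⁸·(481)⁴/1.00 = 12140 W/m².
Flux falls as S = L/(4πd²), so d = √(L/(4πS)) = √(1.31×10²⁴/(4π·12140)).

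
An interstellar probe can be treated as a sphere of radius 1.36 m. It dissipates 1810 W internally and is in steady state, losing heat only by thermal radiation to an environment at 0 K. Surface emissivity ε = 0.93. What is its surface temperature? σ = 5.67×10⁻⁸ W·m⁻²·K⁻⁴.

T ≈ 196 K

Steady state: internal power = radiated power, P = εσA T⁴.
Radiating area A = 4πr² = 23.24 m².
T⁴ = P/(εσA) = 1810/(0.93·5.67×10⁻⁸·23.24) = 1.477×10⁹ K⁴.
T = (1.477×10⁹)^(1/4).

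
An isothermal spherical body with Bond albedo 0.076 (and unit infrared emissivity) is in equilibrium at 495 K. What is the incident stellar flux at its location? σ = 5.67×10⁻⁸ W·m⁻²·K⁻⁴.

S ≈ 14700 W/m²

(1−a)S·πr² = σ·4πr²·T⁴ ⇒ S = 4σT⁴/(1−a).
S = 4·5.67×10⁻⁸·6.004×10¹⁰/0.924.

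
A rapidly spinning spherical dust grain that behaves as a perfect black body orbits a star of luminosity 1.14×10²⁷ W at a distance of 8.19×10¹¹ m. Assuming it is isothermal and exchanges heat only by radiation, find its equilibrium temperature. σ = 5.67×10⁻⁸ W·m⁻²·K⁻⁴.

T ≈ 156 K

First find the stellar flux at distance d: S = L/(4πd²) = 1.14×10²⁷/(4π·(8.19×10¹¹)²) = 135.2 W/m².
For an isothermal sphere, absorbed (1−a)S·πr² = emitted σ·4πr²·T⁴, so T⁴ = (1−a)S/(4σ).
T⁴ = 1.00·135.2/(4·5.67×10⁻⁸) = 5.963×10⁸ K⁴.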